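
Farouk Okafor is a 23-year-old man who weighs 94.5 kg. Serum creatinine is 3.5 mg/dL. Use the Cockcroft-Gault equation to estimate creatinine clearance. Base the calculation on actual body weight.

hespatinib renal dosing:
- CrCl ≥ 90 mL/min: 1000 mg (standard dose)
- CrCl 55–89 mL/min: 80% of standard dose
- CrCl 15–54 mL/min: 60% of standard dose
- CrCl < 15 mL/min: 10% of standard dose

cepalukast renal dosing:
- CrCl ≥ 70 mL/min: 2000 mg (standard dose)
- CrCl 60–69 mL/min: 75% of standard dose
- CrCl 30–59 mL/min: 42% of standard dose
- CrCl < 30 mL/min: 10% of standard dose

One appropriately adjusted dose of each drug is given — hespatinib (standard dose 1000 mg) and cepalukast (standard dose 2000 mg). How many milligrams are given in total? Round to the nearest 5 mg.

CrCl = (140 − 23) × 94.5 / (72 × 3.5) = 11056.5 / 252.00 ≈ 43.9 mL/min
CrCl ≈ 44 mL/min.
hespatinib: 15–54 mL/min → 60% of 1000 mg = 600 mg.
cepalukast: 30–59 mL/min → 42% of 2000 mg = 840 mg.
Total = 600 + 840 = 1440 mg.

1440 mg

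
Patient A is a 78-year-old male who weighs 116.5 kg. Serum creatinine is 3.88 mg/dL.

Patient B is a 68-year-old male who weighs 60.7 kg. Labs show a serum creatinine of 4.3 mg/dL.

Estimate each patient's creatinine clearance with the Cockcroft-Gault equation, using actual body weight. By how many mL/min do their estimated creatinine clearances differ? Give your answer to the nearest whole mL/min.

12 mL/min

Patient A: CrCl = (140 − 78) × 116.5 / (72 × 3.88) = 7223.0 / 279.36 ≈ 25.9 mL/min
Patient B: CrCl = (140 − 68) × 60.7 / (72 × 4.3) = 4370.4 / 309.60 ≈ 14.1 mL/min
|25.9 − 14.1| = 11.8 mL/min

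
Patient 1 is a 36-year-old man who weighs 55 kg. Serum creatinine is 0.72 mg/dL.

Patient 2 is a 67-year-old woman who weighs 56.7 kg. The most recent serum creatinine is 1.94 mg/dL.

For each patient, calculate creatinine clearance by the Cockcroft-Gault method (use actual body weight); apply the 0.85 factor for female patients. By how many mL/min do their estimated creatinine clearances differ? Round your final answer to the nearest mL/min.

Patient 1: CrCl = (140 − 36) × 55 / (72 × 0.72) = 5720.0 / 51.84 ≈ 110.3 mL/min
Patient 2: CrCl = (140 − 67) × 56.7 / (72 × 1.94) × 0.85 = 4139.1 / 139.68 × 0.85 ≈ 25.2 mL/min
|110.3 − 25.2| = 85.1 mL/min

85 mL/min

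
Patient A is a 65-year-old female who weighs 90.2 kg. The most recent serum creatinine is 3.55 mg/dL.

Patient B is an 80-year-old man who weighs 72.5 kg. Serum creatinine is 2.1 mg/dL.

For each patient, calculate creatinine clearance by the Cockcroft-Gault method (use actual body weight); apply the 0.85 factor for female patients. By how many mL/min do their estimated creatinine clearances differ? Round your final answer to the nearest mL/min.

6 mL/min

Patient A: CrCl = (140 − 65) × 90.2 / (72 × 3.55) × 0.85 = 6765.0 / 255.60 × 0.85 ≈ 22.5 mL/min
Patient B: CrCl = (140 − 80) × 72.5 / (72 × 2.1) = 4350.0 / 151.20 ≈ 28.8 mL/min
|22.5 − 28.8| = 6.3 mL/min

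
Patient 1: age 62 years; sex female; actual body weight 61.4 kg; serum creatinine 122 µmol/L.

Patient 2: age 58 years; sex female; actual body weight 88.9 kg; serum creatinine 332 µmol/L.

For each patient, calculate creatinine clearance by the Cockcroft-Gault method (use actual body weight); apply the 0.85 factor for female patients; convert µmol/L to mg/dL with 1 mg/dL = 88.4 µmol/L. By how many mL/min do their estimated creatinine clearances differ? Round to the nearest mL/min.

Patient 1: SCr = 122 / 88.4 = 1.38 mg/dL
Patient 1: CrCl = (140 − 62) × 61.4 / (72 × 1.38) × 0.85 = 4789.2 / 99.36 × 0.85 ≈ 41.0 mL/min
Patient 2: SCr = 332 / 88.4 = 3.756 mg/dL
Patient 2: CrCl = (140 − 58) × 88.9 / (72 × 3.756) × 0.85 = 7289.8 / 270.43 × 0.85 ≈ 22.9 mL/min
|41.0 − 22.9| = 18.1 mL/min

18 mL/min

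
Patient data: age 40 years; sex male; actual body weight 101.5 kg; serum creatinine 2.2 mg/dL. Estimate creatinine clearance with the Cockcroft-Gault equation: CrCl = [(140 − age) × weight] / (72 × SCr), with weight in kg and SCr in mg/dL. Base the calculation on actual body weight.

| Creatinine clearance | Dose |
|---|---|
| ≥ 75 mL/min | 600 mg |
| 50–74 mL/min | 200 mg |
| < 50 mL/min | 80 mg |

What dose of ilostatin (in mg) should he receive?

CrCl = (140 − 40) × 101.5 / (72 × 2.2) = 10150.0 / 158.40 ≈ 64.1 mL/min
CrCl ≈ 64 mL/min → bracket 50–74 mL/min.
Dose for this bracket: 200 mg.

200 mg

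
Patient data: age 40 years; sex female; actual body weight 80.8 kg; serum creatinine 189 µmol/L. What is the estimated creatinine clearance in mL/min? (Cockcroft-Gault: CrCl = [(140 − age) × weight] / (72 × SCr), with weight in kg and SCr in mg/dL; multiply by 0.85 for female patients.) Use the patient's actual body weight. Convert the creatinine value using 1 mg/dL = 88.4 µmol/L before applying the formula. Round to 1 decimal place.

44.6 mL/min

SCr = 189 / 88.4 = 2.138 mg/dL
CrCl = (140 − 40) × 80.8 / (72 × 2.138) × 0.85 = 8080.0 / 153.94 × 0.85 ≈ 44.6 mL/min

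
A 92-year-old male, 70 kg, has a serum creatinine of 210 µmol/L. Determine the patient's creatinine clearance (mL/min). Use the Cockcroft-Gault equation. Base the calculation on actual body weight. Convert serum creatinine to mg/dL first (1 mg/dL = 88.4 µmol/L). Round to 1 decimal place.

SCr = 210 / 88.4 = 2.376 mg/dL
CrCl = (140 − 92) × 70 / (72 × 2.376) = 3360.0 / 171.07 ≈ 19.6 mL/min

19.6 mL/min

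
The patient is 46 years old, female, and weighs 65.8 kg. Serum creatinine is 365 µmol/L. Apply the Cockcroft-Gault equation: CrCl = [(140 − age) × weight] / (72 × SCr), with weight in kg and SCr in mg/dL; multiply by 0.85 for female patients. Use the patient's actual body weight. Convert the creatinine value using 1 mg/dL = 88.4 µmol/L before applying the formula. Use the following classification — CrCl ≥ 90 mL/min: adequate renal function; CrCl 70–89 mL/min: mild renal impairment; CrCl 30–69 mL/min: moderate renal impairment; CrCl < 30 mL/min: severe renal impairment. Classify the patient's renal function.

severe renal impairment

SCr = 365 / 88.4 = 4.129 mg/dL
CrCl = (140 − 46) × 65.8 / (72 × 4.129) × 0.85 = 6185.2 / 297.29 × 0.85 ≈ 17.7 mL/min
18 mL/min falls in the 'severe renal impairment' range.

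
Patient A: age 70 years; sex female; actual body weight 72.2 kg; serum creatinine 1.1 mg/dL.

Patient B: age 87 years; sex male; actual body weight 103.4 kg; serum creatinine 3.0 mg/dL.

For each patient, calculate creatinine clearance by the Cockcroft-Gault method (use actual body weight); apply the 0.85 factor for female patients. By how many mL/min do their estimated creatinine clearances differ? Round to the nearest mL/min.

29 mL/min

Patient A: CrCl = (140 − 70) × 72.2 / (72 × 1.1) × 0.85 = 5054.0 / 79.20 × 0.85 ≈ 54.2 mL/min
Patient B: CrCl = (140 − 87) × 103.4 / (72 × 3) = 5480.2 / 216.00 ≈ 25.4 mL/min
|54.2 − 25.4| = 28.8 mL/min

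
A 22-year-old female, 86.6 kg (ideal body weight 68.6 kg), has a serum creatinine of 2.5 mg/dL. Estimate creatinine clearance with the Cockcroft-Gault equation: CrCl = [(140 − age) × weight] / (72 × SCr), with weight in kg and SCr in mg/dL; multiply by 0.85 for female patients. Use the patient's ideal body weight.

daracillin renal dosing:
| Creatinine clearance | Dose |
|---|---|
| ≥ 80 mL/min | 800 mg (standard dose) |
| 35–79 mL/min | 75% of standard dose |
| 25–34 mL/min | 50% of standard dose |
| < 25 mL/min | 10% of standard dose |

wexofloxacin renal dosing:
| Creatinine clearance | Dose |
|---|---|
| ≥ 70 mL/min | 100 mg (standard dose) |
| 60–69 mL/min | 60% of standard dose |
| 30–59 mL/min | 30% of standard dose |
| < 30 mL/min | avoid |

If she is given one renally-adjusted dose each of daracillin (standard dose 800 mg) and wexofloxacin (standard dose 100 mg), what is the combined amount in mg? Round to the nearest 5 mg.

CrCl = (140 − 22) × 68.6 / (72 × 2.5) × 0.85 = 8094.8 / 180.00 × 0.85 ≈ 38.2 mL/min
CrCl ≈ 38 mL/min.
daracillin: 35–79 mL/min → 75% of 800 mg = 600 mg.
wexofloxacin: 30–59 mL/min → 30% of 100 mg = 30 mg.
Total = 600 + 30 = 630 mg.

630 mg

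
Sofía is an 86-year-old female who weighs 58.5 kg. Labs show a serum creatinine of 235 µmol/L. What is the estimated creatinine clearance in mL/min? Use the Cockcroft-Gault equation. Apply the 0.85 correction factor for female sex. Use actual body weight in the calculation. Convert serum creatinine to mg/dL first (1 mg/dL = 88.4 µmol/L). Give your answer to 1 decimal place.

SCr = 235 / 88.4 = 2.658 mg/dL
CrCl = (140 − 86) × 58.5 / (72 × 2.658) × 0.85 = 3159.0 / 191.38 × 0.85 ≈ 14.0 mL/min

14.0 mL/min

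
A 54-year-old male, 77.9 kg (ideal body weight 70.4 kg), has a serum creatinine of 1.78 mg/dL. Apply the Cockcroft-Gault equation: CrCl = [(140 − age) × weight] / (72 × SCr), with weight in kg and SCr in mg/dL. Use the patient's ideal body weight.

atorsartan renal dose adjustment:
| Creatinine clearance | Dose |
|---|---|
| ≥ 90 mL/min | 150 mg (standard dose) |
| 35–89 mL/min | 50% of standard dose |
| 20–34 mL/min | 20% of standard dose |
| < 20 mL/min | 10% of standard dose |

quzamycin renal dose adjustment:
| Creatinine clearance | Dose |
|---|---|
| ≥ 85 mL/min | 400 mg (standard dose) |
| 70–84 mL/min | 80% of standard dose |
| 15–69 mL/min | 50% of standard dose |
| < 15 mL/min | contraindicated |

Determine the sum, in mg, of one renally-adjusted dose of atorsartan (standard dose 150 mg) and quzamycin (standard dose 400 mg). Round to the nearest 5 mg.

275 mg

CrCl = (140 − 54) × 70.4 / (72 × 1.78) = 6054.4 / 128.16 ≈ 47.2 mL/min
CrCl ≈ 47 mL/min.
atorsartan: 35–89 mL/min → 50% of 150 mg = 75 mg.
quzamycin: 15–69 mL/min → 50% of 400 mg = 200 mg.
Total = 75 + 200 = 275 mg.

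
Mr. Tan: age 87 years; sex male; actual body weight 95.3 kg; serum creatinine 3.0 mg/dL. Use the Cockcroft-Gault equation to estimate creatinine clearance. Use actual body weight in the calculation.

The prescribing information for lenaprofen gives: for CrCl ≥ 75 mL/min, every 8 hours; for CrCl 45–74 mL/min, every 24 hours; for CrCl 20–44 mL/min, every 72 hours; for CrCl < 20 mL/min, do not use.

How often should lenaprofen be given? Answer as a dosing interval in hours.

every 72 hours

CrCl = (140 − 87) × 95.3 / (72 × 3) = 5050.9 / 216.00 ≈ 23.4 mL/min
CrCl ≈ 23 mL/min → bracket 20–44 mL/min → every 72 hours.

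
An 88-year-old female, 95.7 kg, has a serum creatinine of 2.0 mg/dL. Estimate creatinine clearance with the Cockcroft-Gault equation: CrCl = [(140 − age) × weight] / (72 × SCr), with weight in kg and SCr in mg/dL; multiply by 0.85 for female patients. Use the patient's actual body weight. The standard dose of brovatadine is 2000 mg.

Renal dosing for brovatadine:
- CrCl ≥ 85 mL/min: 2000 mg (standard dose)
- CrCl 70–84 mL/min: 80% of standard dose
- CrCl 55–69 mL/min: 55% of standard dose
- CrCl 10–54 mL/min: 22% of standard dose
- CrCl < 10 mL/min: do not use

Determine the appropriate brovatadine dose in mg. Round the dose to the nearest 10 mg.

CrCl = (140 − 88) × 95.7 / (72 × 2) × 0.85 = 4976.4 / 144.00 × 0.85 ≈ 29.4 mL/min
CrCl ≈ 29 mL/min → bracket 10–54 mL/min.
22% of 2000 mg = 440 mg

440 mg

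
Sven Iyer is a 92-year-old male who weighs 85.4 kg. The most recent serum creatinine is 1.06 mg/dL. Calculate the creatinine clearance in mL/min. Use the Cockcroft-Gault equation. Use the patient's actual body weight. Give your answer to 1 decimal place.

53.7 mL/min

CrCl = (140 − 92) × 85.4 / (72 × 1.06) = 4099.2 / 76.32 ≈ 53.7 mL/min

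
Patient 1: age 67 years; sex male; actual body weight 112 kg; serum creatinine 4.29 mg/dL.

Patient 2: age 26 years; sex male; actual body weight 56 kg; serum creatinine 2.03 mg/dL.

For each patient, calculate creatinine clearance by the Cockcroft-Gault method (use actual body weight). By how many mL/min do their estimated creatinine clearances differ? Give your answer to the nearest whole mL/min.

Patient 1: CrCl = (140 − 67) × 112 / (72 × 4.29) = 8176.0 / 308.88 ≈ 26.5 mL/min
Patient 2: CrCl = (140 − 26) × 56 / (72 × 2.03) = 6384.0 / 146.16 ≈ 43.7 mL/min
|26.5 − 43.7| = 17.2 mL/min

17 mL/min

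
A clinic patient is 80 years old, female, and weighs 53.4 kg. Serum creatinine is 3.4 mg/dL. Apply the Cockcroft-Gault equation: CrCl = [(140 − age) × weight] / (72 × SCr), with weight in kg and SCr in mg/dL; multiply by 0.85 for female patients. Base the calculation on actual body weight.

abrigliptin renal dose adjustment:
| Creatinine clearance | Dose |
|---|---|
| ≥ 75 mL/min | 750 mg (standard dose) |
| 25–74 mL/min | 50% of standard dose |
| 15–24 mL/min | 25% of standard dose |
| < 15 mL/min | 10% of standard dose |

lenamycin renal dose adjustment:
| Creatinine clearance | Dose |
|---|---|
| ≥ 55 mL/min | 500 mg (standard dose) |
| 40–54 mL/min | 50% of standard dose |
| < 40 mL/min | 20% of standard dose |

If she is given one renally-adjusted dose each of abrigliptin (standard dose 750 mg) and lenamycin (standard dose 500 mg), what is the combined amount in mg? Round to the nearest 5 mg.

175 mg

CrCl = (140 − 80) × 53.4 / (72 × 3.4) × 0.85 = 3204.0 / 244.80 × 0.85 ≈ 11.1 mL/min
CrCl ≈ 11 mL/min.
abrigliptin: < 15 mL/min → 10% of 750 mg = 75 mg.
lenamycin: < 40 mL/min → 20% of 500 mg = 100 mg.
Total = 75 + 100 = 175 mg.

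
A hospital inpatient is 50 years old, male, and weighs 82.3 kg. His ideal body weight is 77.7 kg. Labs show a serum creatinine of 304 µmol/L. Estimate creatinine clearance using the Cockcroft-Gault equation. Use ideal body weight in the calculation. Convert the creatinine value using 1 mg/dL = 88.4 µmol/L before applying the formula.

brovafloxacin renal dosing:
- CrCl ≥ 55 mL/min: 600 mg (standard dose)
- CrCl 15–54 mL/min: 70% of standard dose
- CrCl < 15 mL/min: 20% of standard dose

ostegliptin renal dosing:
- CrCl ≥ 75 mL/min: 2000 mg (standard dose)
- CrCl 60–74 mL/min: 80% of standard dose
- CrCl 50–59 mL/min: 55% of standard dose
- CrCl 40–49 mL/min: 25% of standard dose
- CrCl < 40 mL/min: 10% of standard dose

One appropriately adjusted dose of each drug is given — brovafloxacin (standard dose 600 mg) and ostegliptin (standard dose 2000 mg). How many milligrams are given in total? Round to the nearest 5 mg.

SCr = 304 / 88.4 = 3.439 mg/dL
CrCl = (140 − 50) × 77.7 / (72 × 3.439) = 6993.0 / 247.61 ≈ 28.2 mL/min
CrCl ≈ 28 mL/min.
brovafloxacin: 15–54 mL/min → 70% of 600 mg = 420 mg.
ostegliptin: < 40 mL/min → 10% of 2000 mg = 200 mg.
Total = 420 + 200 = 620 mg.

620 mg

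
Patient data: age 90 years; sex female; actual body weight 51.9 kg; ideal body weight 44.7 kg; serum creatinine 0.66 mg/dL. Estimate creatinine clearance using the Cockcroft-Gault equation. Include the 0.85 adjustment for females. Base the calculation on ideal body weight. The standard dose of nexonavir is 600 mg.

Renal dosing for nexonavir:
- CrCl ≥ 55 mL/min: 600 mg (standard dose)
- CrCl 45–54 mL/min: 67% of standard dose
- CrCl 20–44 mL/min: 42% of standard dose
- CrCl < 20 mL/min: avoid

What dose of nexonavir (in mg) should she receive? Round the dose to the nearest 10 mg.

250 mg

CrCl = (140 − 90) × 44.7 / (72 × 0.66) × 0.85 = 2235.0 / 47.52 × 0.85 ≈ 40.0 mL/min
CrCl ≈ 40 mL/min → bracket 20–44 mL/min.
42% of 600 mg = 252 mg → 250 mg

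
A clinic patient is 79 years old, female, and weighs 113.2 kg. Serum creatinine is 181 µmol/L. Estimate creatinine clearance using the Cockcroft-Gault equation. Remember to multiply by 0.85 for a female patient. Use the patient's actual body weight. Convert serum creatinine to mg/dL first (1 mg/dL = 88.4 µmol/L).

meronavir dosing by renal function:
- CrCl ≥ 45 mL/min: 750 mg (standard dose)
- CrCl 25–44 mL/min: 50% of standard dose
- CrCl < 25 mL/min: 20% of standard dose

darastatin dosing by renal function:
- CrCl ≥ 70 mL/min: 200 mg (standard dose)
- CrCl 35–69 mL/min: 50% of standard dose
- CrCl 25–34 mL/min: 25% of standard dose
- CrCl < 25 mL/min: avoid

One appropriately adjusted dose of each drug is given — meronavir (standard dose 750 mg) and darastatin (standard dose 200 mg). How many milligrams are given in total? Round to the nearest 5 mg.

475 mg

SCr = 181 / 88.4 = 2.048 mg/dL
CrCl = (140 − 79) × 113.2 / (72 × 2.048) × 0.85 = 6905.2 / 147.46 × 0.85 ≈ 39.8 mL/min
CrCl ≈ 40 mL/min.
meronavir: 25–44 mL/min → 50% of 750 mg = 375 mg.
darastatin: 35–69 mL/min → 50% of 200 mg = 100 mg.
Total = 375 + 100 = 475 mg.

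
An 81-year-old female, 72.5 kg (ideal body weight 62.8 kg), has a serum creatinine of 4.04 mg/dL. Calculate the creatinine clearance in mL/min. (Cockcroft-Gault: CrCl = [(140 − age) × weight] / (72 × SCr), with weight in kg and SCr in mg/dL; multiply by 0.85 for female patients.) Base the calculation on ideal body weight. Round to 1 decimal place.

CrCl = (140 − 81) × 62.8 / (72 × 4.04) × 0.85 = 3705.2 / 290.88 × 0.85 ≈ 10.8 mL/min

10.8 mL/min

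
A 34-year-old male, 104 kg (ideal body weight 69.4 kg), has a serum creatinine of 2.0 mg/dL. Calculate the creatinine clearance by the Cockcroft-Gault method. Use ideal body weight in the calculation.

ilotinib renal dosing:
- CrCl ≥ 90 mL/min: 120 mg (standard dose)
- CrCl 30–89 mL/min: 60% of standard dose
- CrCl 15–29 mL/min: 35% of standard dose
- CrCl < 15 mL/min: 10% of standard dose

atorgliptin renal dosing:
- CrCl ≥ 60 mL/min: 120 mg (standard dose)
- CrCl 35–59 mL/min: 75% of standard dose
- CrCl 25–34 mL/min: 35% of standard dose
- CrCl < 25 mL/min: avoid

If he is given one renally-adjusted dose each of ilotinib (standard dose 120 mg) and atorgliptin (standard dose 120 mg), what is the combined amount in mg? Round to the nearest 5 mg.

CrCl = (140 − 34) × 69.4 / (72 × 2) = 7356.4 / 144.00 ≈ 51.1 mL/min
CrCl ≈ 51 mL/min.
ilotinib: 30–89 mL/min → 60% of 120 mg = 72 mg.
atorgliptin: 35–59 mL/min → 75% of 120 mg = 90 mg.
Total = 72 + 90 = 162 mg.

160 mg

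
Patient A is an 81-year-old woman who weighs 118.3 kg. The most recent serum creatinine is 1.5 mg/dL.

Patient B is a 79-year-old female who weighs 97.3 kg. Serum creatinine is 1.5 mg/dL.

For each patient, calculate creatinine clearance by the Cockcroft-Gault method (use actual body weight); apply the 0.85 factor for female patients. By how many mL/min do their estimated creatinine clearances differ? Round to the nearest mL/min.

Patient A: CrCl = (140 − 81) × 118.3 / (72 × 1.5) × 0.85 = 6979.7 / 108.00 × 0.85 ≈ 54.9 mL/min
Patient B: CrCl = (140 − 79) × 97.3 / (72 × 1.5) × 0.85 = 5935.3 / 108.00 × 0.85 ≈ 46.7 mL/min
|54.9 − 46.7| = 8.2 mL/min

8 mL/min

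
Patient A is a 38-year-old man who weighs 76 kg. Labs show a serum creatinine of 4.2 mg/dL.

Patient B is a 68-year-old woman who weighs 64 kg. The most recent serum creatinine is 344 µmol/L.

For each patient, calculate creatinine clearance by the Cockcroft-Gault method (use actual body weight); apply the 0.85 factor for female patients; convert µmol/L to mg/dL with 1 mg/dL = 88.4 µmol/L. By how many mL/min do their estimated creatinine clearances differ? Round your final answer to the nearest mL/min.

Patient A: CrCl = (140 − 38) × 76 / (72 × 4.2) = 7752.0 / 302.40 ≈ 25.6 mL/min
Patient B: SCr = 344 / 88.4 = 3.891 mg/dL
Patient B: CrCl = (140 − 68) × 64 / (72 × 3.891) × 0.85 = 4608.0 / 280.15 × 0.85 ≈ 14.0 mL/min
|25.6 − 14.0| = 11.6 mL/min

12 mL/min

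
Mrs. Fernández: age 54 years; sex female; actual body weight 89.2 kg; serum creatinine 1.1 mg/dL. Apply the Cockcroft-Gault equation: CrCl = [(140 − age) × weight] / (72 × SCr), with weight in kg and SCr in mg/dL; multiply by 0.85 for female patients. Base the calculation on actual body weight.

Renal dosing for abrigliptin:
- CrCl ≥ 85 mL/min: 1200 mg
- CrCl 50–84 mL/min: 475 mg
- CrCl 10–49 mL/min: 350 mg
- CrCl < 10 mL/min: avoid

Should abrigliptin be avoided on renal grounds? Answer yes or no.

CrCl = (140 − 54) × 89.2 / (72 × 1.1) × 0.85 = 7671.2 / 79.20 × 0.85 ≈ 82.3 mL/min
CrCl ≈ 82 mL/min, which is ≥ 10 mL/min.

no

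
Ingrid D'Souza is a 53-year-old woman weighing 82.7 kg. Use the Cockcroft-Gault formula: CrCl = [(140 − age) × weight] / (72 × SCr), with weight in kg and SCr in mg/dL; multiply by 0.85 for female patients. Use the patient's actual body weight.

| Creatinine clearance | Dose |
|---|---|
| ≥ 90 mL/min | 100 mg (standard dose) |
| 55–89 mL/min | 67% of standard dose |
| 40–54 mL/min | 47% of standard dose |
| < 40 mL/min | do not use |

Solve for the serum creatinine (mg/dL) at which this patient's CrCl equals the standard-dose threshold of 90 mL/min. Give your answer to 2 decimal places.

Standard dose requires CrCl ≥ 90 mL/min.
Set (140 − 53) × 82.7 × 0.85 / (72 × SCr) = 90
SCr = (140 − 53) × 82.7 × 0.85 / (72 × 90) = 0.944 mg/dL

0.94 mg/dL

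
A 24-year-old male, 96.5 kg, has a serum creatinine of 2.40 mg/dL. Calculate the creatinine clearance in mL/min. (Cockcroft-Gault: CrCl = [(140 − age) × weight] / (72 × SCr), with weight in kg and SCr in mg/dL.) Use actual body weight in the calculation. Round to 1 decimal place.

64.8 mL/min

CrCl = (140 − 24) × 96.5 / (72 × 2.4) = 11194.0 / 172.80 ≈ 64.8 mL/min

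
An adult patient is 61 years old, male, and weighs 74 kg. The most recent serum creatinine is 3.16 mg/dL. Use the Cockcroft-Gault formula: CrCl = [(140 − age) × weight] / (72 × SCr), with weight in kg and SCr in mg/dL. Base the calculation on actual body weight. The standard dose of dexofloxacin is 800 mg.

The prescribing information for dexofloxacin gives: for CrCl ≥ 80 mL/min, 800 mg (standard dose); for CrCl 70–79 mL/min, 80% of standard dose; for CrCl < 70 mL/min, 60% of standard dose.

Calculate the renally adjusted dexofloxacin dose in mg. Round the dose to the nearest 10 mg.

CrCl = (140 − 61) × 74 / (72 × 3.16) = 5846.0 / 227.52 ≈ 25.7 mL/min
CrCl ≈ 26 mL/min → bracket < 70 mL/min.
60% of 800 mg = 480 mg

480 mg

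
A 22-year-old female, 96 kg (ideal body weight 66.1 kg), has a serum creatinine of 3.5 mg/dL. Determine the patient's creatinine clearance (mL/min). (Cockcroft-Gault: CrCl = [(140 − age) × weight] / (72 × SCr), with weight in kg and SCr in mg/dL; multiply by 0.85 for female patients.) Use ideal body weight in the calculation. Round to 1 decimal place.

CrCl = (140 − 22) × 66.1 / (72 × 3.5) × 0.85 = 7799.8 / 252.00 × 0.85 ≈ 26.3 mL/min

26.3 mL/min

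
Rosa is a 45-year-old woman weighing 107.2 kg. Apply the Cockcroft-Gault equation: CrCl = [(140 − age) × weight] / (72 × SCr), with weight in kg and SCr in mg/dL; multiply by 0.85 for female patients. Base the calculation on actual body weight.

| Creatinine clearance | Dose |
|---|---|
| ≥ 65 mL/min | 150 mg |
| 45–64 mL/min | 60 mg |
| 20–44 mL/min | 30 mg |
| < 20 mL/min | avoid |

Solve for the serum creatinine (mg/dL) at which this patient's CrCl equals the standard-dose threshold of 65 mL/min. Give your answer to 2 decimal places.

1.85 mg/dL

Standard dose requires CrCl ≥ 65 mL/min.
Set (140 − 45) × 107.2 × 0.85 / (72 × SCr) = 65
SCr = (140 − 45) × 107.2 × 0.85 / (72 × 65) = 1.850 mg/dL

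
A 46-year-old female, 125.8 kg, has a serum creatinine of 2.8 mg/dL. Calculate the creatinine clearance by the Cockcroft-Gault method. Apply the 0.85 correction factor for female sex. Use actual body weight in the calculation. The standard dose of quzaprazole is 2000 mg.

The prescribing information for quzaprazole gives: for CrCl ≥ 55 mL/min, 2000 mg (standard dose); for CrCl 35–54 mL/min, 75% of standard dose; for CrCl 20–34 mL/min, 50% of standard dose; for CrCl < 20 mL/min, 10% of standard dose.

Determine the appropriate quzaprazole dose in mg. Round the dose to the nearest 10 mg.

CrCl = (140 − 46) × 125.8 / (72 × 2.8) × 0.85 = 11825.2 / 201.60 × 0.85 ≈ 49.9 mL/min
CrCl ≈ 50 mL/min → bracket 35–54 mL/min.
75% of 2000 mg = 1500 mg

1500 mg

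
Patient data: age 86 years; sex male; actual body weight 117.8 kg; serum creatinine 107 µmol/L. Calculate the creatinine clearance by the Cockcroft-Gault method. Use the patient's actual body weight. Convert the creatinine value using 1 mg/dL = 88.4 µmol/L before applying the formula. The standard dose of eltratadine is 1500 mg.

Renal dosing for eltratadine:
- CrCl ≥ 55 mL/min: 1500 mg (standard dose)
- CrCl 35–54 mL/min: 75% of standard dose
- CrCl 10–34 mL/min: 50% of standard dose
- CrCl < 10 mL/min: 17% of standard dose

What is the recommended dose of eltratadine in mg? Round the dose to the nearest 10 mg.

SCr = 107 / 88.4 = 1.21 mg/dL
CrCl = (140 − 86) × 117.8 / (72 × 1.21) = 6361.2 / 87.12 ≈ 73.0 mL/min
CrCl ≈ 73 mL/min → bracket ≥ 55 mL/min.
100% of 1500 mg = 1500 mg

1500 mg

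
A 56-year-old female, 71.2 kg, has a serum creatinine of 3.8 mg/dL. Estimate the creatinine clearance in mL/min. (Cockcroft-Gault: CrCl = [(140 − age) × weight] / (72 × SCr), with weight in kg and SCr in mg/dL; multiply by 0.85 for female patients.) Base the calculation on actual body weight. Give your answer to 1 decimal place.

CrCl = (140 − 56) × 71.2 / (72 × 3.8) × 0.85 = 5980.8 / 273.60 × 0.85 ≈ 18.6 mL/min

18.6 mL/min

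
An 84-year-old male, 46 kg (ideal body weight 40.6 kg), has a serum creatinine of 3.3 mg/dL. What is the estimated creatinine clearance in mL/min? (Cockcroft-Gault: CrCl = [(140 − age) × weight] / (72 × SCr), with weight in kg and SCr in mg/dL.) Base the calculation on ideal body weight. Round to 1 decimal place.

9.6 mL/min

CrCl = (140 − 84) × 40.6 / (72 × 3.3) = 2273.6 / 237.60 ≈ 9.6 mL/min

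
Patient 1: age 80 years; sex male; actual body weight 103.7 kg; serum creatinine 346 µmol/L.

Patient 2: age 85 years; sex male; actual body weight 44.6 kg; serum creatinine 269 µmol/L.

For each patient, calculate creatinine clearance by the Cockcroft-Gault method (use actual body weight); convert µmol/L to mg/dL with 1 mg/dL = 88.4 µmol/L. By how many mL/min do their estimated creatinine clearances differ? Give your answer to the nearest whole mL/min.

11 mL/min

Patient 1: SCr = 346 / 88.4 = 3.914 mg/dL
Patient 1: CrCl = (140 − 80) × 103.7 / (72 × 3.914) = 6222.0 / 281.81 ≈ 22.1 mL/min
Patient 2: SCr = 269 / 88.4 = 3.043 mg/dL
Patient 2: CrCl = (140 − 85) × 44.6 / (72 × 3.043) = 2453.0 / 219.10 ≈ 11.2 mL/min
|22.1 − 11.2| = 10.9 mL/min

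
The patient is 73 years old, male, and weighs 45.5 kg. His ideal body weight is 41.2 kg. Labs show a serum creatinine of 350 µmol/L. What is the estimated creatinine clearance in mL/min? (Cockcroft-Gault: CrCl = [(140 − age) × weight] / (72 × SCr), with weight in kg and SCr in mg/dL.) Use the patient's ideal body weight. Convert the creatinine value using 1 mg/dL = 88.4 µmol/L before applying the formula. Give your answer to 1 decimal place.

9.7 mL/min

SCr = 350 / 88.4 = 3.959 mg/dL
CrCl = (140 − 73) × 41.2 / (72 × 3.959) = 2760.4 / 285.05 ≈ 9.7 mL/min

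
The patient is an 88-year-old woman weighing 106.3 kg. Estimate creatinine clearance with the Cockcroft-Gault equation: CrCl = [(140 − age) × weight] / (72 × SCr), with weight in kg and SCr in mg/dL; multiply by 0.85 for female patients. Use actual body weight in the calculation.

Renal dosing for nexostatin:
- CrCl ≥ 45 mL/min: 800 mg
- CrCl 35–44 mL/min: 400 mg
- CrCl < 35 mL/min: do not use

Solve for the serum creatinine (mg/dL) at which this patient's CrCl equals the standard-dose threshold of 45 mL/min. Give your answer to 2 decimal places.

Standard dose requires CrCl ≥ 45 mL/min.
Set (140 − 88) × 106.3 × 0.85 / (72 × SCr) = 45
SCr = (140 − 88) × 106.3 × 0.85 / (72 × 45) = 1.450 mg/dL

1.45 mg/dL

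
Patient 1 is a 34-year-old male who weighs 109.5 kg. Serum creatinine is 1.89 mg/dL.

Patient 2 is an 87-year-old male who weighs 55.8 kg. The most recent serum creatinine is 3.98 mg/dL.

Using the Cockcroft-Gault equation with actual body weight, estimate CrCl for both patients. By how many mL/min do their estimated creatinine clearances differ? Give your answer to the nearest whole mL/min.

Patient 1: CrCl = (140 − 34) × 109.5 / (72 × 1.89) = 11607.0 / 136.08 ≈ 85.3 mL/min
Patient 2: CrCl = (140 − 87) × 55.8 / (72 × 3.98) = 2957.4 / 286.56 ≈ 10.3 mL/min
|85.3 − 10.3| = 75.0 mL/min

75 mL/min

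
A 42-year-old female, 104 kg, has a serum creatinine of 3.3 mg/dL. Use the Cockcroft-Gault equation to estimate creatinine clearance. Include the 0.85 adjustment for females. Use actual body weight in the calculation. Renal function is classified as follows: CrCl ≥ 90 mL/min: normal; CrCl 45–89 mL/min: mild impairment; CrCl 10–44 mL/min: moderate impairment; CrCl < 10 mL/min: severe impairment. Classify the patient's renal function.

moderate impairment

CrCl = (140 − 42) × 104 / (72 × 3.3) × 0.85 = 10192.0 / 237.60 × 0.85 ≈ 36.5 mL/min
36 mL/min falls in the 'moderate impairment' range.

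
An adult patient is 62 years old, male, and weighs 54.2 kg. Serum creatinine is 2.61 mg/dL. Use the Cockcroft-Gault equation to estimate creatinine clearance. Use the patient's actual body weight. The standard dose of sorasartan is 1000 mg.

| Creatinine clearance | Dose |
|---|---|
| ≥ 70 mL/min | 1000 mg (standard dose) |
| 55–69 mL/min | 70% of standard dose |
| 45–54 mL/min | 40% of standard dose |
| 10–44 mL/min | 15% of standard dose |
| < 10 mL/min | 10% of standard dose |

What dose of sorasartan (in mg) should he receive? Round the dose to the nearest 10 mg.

CrCl = (140 − 62) × 54.2 / (72 × 2.61) = 4227.6 / 187.92 ≈ 22.5 mL/min
CrCl ≈ 22 mL/min → bracket 10–44 mL/min.
15% of 1000 mg = 150 mg

150 mg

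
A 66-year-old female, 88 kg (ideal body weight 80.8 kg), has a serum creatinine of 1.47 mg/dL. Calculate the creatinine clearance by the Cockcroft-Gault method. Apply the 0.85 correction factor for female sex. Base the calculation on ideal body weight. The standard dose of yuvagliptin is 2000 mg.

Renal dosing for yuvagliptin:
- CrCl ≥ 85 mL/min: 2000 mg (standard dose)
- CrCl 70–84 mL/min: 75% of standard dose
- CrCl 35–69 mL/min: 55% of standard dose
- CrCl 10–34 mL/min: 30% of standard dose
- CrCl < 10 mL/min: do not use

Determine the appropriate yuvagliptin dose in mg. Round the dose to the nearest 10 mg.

CrCl = (140 − 66) × 80.8 / (72 × 1.47) × 0.85 = 5979.2 / 105.84 × 0.85 ≈ 48.0 mL/min
CrCl ≈ 48 mL/min → bracket 35–69 mL/min.
55% of 2000 mg = 1100 mg

1100 mg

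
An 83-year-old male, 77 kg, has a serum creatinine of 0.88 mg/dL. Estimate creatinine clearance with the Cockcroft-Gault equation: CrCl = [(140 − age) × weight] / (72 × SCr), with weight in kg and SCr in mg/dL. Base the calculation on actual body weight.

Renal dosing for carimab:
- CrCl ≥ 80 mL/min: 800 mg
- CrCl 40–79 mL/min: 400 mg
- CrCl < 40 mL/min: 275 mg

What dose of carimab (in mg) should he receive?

CrCl = (140 − 83) × 77 / (72 × 0.88) = 4389.0 / 63.36 ≈ 69.3 mL/min
CrCl ≈ 69 mL/min → bracket 40–79 mL/min.
Dose for this bracket: 400 mg.

400 mg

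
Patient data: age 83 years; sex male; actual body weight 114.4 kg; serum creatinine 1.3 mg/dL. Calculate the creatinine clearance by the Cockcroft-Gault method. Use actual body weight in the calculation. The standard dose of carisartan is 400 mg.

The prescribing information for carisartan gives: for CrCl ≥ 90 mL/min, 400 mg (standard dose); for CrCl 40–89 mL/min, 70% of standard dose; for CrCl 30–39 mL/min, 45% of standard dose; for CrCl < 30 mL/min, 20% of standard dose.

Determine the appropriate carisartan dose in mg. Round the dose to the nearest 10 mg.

280 mg

CrCl = (140 − 83) × 114.4 / (72 × 1.3) = 6520.8 / 93.60 ≈ 69.7 mL/min
CrCl ≈ 70 mL/min → bracket 40–89 mL/min.
70% of 400 mg = 280 mg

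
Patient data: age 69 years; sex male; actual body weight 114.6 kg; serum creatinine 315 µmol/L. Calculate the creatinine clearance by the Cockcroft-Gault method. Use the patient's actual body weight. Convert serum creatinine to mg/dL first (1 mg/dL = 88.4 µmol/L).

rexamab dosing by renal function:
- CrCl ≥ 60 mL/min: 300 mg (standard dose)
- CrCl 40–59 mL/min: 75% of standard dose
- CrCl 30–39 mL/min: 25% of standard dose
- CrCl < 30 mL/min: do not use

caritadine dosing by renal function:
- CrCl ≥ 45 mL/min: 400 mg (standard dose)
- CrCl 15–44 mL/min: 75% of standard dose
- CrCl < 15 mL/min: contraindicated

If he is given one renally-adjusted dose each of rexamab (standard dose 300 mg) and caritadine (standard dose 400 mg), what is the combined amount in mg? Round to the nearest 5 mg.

SCr = 315 / 88.4 = 3.563 mg/dL
CrCl = (140 − 69) × 114.6 / (72 × 3.563) = 8136.6 / 256.54 ≈ 31.7 mL/min
CrCl ≈ 32 mL/min.
rexamab: 30–39 mL/min → 25% of 300 mg = 75 mg.
caritadine: 15–44 mL/min → 75% of 400 mg = 300 mg.
Total = 75 + 300 = 375 mg.

375 mg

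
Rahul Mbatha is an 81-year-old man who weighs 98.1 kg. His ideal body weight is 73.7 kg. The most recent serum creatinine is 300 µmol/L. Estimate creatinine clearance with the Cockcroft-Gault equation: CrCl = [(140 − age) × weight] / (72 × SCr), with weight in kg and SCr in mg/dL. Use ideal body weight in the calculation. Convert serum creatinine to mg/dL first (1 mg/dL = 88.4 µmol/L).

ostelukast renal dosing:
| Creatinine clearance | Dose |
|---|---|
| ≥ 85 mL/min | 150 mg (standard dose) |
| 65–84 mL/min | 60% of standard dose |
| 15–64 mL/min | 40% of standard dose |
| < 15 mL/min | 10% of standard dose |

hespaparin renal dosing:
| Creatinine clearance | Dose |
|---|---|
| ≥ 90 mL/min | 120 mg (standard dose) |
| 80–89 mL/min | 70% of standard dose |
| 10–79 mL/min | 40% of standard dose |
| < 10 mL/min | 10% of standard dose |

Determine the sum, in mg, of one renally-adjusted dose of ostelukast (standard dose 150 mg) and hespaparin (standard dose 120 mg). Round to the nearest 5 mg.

SCr = 300 / 88.4 = 3.394 mg/dL
CrCl = (140 − 81) × 73.7 / (72 × 3.394) = 4348.3 / 244.37 ≈ 17.8 mL/min
CrCl ≈ 18 mL/min.
ostelukast: 15–64 mL/min → 40% of 150 mg = 60 mg.
hespaparin: 10–79 mL/min → 40% of 120 mg = 48 mg.
Total = 60 + 48 = 108 mg.

110 mg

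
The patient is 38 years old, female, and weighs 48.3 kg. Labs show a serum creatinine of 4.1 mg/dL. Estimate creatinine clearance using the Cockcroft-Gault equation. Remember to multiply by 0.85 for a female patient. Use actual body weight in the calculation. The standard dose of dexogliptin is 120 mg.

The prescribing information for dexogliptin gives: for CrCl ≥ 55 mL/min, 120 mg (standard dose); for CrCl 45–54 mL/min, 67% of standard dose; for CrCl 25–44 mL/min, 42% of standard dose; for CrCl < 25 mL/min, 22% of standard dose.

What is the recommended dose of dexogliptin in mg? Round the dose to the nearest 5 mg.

CrCl = (140 − 38) × 48.3 / (72 × 4.1) × 0.85 = 4926.6 / 295.20 × 0.85 ≈ 14.2 mL/min
CrCl ≈ 14 mL/min → bracket < 25 mL/min.
22% of 120 mg = 26.4 mg → 25 mg

25 mg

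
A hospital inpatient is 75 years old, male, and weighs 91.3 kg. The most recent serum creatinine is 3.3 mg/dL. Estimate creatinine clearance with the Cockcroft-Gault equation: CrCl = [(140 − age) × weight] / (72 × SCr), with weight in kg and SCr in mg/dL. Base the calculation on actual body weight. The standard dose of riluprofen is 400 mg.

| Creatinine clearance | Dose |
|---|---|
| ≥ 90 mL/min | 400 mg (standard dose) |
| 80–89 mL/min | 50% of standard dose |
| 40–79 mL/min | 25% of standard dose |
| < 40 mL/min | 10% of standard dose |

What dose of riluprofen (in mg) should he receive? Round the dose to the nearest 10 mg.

CrCl = (140 − 75) × 91.3 / (72 × 3.3) = 5934.5 / 237.60 ≈ 25.0 mL/min
CrCl ≈ 25 mL/min → bracket < 40 mL/min.
10% of 400 mg = 40 mg

40 mg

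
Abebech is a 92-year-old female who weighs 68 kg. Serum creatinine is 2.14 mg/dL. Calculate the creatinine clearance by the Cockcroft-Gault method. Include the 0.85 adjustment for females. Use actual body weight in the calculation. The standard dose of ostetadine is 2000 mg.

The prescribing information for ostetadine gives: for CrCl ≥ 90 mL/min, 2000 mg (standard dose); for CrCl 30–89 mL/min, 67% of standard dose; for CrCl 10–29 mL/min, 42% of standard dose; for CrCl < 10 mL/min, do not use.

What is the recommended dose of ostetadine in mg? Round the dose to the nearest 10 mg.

840 mg

CrCl = (140 − 92) × 68 / (72 × 2.14) × 0.85 = 3264.0 / 154.08 × 0.85 ≈ 18.0 mL/min
CrCl ≈ 18 mL/min → bracket 10–29 mL/min.
42% of 2000 mg = 840 mg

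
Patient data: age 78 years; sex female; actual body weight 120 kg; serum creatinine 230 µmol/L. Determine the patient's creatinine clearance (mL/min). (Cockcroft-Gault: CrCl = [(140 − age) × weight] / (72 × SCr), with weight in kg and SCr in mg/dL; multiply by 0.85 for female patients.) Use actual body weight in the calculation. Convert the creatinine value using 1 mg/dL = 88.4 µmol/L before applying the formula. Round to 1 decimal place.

SCr = 230 / 88.4 = 2.602 mg/dL
CrCl = (140 − 78) × 120 / (72 × 2.602) × 0.85 = 7440.0 / 187.34 × 0.85 ≈ 33.8 mL/min

33.8 mL/min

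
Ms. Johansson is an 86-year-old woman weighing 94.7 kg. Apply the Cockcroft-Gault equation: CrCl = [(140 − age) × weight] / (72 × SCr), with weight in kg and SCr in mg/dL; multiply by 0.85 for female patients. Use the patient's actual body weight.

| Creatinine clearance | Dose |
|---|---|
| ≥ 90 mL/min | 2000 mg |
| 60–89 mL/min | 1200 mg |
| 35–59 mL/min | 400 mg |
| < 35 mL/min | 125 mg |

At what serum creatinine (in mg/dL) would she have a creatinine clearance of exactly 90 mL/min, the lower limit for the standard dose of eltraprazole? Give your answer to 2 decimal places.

0.67 mg/dL

Standard dose requires CrCl ≥ 90 mL/min.
Set (140 − 86) × 94.7 × 0.85 / (72 × SCr) = 90
SCr = (140 − 86) × 94.7 × 0.85 / (72 × 90) = 0.671 mg/dL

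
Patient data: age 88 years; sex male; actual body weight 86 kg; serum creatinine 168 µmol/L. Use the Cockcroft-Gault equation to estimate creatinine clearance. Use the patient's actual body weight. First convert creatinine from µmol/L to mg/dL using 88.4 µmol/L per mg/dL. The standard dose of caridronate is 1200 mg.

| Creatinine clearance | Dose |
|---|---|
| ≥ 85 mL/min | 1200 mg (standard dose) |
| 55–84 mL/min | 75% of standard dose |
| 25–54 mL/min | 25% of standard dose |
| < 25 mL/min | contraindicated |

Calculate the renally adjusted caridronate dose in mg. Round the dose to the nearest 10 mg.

SCr = 168 / 88.4 = 1.9 mg/dL
CrCl = (140 − 88) × 86 / (72 × 1.9) = 4472.0 / 136.80 ≈ 32.7 mL/min
CrCl ≈ 33 mL/min → bracket 25–54 mL/min.
25% of 1200 mg = 300 mg

300 mg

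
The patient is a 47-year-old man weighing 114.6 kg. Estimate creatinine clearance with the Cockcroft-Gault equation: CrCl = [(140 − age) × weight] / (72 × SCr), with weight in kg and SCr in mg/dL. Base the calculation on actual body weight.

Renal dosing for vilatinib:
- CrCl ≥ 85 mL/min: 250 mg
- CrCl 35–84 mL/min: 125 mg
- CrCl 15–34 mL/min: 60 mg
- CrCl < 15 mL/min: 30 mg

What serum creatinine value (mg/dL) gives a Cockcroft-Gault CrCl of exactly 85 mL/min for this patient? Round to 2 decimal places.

1.74 mg/dL

Standard dose requires CrCl ≥ 85 mL/min.
Set (140 − 47) × 114.6 / (72 × SCr) = 85
SCr = (140 − 47) × 114.6 / (72 × 85) = 1.741 mg/dL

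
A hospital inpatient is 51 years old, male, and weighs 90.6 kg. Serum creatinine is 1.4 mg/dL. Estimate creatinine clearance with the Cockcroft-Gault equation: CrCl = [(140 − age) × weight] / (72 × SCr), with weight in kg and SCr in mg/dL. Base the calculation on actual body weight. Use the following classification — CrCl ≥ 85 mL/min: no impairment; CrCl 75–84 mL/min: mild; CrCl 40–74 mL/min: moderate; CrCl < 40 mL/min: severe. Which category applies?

mild

CrCl = (140 − 51) × 90.6 / (72 × 1.4) = 8063.4 / 100.80 ≈ 80.0 mL/min
80 mL/min falls in the 'mild' range.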